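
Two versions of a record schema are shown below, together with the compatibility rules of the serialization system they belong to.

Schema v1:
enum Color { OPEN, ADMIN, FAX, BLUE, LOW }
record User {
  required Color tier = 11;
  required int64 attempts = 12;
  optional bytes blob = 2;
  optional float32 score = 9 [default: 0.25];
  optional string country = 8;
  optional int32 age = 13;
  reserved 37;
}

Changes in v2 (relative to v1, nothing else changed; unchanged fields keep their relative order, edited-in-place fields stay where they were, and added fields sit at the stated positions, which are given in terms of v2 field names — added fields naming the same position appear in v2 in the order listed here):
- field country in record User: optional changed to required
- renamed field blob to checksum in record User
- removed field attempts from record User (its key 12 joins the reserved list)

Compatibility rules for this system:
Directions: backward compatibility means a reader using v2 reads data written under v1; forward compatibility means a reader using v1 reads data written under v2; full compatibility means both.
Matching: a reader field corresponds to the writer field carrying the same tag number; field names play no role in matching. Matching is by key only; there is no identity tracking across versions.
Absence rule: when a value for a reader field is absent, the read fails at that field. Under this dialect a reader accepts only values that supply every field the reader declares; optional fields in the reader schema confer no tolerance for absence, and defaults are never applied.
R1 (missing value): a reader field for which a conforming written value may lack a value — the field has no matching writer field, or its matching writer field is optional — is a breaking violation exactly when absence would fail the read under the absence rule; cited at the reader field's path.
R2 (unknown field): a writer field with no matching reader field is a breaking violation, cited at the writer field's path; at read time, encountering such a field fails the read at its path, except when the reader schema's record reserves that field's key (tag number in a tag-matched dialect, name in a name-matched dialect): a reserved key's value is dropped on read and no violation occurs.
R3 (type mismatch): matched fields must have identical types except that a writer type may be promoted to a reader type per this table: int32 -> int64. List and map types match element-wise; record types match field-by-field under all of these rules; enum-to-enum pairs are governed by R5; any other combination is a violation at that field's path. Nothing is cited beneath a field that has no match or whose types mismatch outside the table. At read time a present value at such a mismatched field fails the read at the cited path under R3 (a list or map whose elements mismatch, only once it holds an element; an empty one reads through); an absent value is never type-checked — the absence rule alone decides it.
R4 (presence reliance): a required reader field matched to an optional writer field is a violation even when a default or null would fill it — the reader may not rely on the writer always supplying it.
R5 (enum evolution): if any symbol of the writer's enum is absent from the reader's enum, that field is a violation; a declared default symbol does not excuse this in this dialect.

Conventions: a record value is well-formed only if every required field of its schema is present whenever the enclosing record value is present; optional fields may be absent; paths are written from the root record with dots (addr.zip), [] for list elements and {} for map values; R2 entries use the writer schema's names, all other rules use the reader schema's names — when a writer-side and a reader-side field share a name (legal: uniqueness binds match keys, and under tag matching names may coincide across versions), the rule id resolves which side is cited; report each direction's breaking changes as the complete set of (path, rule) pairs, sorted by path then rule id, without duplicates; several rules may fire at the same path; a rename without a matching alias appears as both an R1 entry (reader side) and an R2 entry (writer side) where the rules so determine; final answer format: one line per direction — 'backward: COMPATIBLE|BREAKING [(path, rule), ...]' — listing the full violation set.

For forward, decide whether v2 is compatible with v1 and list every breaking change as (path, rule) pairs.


forward: BREAKING [(age, R1), (attempts, R1), (blob, R1), (score, R1)]

each type pair in User: writer, then reader
checking forward for User: reader v1 against writer v2:
  Color -> Color, writer required: tier aligns to tier
  attempts: no writer match
  bytes -> bytes, writer optional: blob aligns to checksum
  float32 -> float32, writer optional: score aligns to score
  string -> string, writer required: country aligns to country
  int32 -> int32, writer optional: age aligns to age
  breaking: (age, R1)
  breaking: (attempts, R1)
  breaking: (blob, R1)
  breaking: (score, R1)
  => 4 violation(s): forward is BREAKING for User
the other User changes do not affect what is asked:
  renamed field blob to checksum in record User -> its effect on User is confined to the backward direction, not asked


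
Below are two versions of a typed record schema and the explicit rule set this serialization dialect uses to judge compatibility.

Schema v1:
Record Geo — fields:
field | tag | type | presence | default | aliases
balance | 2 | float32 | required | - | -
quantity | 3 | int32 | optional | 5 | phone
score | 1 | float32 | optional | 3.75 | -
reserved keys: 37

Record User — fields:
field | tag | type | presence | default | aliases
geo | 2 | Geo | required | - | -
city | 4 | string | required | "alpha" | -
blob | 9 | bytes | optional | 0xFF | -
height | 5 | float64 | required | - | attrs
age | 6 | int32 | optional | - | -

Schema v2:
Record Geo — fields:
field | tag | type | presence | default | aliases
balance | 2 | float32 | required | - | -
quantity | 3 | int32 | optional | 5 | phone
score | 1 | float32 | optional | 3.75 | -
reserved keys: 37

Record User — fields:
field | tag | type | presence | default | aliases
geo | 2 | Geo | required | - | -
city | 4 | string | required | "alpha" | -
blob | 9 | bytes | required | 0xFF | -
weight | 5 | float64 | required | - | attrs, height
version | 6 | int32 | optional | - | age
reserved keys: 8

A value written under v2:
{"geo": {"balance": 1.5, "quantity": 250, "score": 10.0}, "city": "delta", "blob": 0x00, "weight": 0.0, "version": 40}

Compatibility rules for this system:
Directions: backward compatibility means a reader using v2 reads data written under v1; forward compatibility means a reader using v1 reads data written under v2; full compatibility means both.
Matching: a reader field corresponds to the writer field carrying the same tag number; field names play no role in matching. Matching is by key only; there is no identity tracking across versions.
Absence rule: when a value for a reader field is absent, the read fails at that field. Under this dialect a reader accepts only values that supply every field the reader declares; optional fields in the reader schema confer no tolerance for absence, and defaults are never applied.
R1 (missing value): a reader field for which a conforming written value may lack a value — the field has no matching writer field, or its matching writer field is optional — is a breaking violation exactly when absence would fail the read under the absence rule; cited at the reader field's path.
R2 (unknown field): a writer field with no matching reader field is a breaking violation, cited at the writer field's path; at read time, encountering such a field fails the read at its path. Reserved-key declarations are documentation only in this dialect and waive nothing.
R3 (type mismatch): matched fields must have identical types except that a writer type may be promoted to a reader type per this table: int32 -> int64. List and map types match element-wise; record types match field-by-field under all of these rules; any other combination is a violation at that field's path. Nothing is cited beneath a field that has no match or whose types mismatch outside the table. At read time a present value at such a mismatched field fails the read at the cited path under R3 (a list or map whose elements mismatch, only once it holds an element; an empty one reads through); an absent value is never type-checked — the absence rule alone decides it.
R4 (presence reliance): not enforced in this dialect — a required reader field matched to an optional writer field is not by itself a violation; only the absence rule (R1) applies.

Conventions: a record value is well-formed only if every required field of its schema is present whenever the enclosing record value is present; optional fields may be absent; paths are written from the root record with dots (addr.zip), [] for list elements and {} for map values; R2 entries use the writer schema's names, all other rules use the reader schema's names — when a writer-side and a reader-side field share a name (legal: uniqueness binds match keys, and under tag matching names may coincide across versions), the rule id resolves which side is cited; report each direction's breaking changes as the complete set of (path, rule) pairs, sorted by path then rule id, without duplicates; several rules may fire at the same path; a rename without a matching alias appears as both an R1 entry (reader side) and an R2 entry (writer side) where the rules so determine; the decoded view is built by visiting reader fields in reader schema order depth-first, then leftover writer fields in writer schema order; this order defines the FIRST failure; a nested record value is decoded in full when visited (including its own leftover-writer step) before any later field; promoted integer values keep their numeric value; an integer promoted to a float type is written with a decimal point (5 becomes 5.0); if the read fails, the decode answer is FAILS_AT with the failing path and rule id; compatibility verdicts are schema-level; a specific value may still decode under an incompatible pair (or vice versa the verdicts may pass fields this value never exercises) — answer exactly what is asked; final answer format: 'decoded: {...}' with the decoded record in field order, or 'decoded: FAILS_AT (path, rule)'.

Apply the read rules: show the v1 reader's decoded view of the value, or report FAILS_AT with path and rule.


the writer's type comes first in each User pair
decoding the User value with the v1 reader:
  geo.balance := 1.5
  geo.quantity := 250
  geo.score := 10.0
  city := "delta"
  blob := 0x00
  height := 0.0 (from writer weight)
  age := 40 (from writer version)
  => decoded: {"geo": {"balance": 1.5, "quantity": 250, "score": 10.0}, "city": "delta", "blob": 0x00, "height": 0.0, "age": 40}
ruling out the remaining User differences:
  renamed field age to version in record User (alias age declared on the renamed field) -> shifts the User verdicts, not this decode
  renamed field height to weight in record User (alias height declared on the renamed field) -> triggers nothing under the printed rules; the User answer is the same either way
  field blob in record User: optional changed to required -> shifts the User verdicts, not this decode

decoded: {"geo": {"balance": 1.5, "quantity": 250, "score": 10.0}, "city": "delta", "blob": 0x00, "height": 0.0, "age": 40}


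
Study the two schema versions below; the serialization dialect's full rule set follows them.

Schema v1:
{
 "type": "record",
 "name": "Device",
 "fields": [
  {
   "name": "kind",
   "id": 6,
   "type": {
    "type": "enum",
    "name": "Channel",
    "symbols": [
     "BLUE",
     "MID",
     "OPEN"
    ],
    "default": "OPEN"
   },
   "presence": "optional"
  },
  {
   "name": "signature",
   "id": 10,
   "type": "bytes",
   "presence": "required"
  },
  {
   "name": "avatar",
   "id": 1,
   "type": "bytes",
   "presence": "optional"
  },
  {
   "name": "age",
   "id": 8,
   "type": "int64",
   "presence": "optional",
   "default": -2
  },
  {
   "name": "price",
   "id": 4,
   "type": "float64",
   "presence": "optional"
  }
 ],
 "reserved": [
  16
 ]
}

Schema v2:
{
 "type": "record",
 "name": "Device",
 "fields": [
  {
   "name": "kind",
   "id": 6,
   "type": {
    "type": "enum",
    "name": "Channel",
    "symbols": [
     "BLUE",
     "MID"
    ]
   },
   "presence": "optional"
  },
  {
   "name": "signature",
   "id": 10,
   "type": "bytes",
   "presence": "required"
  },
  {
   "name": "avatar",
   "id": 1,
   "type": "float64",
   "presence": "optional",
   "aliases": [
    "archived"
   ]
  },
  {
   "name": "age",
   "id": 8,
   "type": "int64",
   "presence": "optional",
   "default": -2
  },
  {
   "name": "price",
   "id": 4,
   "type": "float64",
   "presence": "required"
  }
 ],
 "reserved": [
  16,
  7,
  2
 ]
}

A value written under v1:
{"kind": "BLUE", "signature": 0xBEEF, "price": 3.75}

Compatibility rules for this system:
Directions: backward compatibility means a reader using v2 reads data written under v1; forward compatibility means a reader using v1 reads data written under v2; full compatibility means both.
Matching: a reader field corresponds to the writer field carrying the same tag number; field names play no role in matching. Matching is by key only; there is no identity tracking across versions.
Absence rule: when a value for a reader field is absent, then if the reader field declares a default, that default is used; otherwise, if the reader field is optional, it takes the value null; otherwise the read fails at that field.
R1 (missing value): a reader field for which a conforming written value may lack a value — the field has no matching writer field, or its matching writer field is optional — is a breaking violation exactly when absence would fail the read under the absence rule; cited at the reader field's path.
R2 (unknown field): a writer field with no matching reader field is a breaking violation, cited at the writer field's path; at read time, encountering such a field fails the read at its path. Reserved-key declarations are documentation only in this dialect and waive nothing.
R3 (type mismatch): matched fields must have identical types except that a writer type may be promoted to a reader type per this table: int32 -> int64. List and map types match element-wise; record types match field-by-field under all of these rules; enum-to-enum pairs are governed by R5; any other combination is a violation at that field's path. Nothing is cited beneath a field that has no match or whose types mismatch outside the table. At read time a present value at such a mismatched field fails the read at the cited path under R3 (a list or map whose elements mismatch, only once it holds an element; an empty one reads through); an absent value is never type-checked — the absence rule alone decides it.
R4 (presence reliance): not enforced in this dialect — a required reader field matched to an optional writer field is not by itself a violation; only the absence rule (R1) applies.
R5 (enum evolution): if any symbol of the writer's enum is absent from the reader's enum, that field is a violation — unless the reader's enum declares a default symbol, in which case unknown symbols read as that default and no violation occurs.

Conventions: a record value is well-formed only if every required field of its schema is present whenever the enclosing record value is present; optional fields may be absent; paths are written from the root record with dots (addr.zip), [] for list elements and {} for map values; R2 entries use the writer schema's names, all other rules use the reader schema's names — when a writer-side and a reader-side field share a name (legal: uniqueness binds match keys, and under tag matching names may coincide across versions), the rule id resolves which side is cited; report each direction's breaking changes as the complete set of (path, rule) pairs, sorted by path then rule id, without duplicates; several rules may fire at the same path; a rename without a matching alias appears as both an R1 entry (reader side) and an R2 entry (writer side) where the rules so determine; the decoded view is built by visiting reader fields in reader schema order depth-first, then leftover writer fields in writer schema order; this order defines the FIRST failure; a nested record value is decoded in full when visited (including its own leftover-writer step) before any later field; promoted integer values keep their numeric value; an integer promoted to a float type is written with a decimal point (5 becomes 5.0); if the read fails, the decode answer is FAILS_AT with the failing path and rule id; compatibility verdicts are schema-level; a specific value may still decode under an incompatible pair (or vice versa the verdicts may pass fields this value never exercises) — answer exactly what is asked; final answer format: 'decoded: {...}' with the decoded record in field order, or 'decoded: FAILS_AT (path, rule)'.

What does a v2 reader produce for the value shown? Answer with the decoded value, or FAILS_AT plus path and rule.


in Device below, arrows point writer -> reader
migrating the Device value to v2:
  kind := "BLUE"
  signature := 0xBEEF
  avatar := null (not supplied -> null)
  age := -2 (no value, default fills)
  price := 3.75
  => decoded: {"kind": "BLUE", "signature": 0xBEEF, "avatar": null, "age": -2, "price": 3.75}
ruling out the remaining Device differences:
  field price in record Device: optional changed to required -> schema-level compatibility only; this Device value's decode is unchanged
  field avatar in record Device: type bytes changed to float64 -> schema-level compatibility only; this Device value's decode is unchanged
  enum Channel (field kind in record Device): symbol OPEN removed (it was the default; the default is cleared) -> schema-level compatibility only; this Device value's decode is unchanged

decoded: {"kind": "BLUE", "signature": 0xBEEF, "avatar": null, "age": -2, "price": 3.75}


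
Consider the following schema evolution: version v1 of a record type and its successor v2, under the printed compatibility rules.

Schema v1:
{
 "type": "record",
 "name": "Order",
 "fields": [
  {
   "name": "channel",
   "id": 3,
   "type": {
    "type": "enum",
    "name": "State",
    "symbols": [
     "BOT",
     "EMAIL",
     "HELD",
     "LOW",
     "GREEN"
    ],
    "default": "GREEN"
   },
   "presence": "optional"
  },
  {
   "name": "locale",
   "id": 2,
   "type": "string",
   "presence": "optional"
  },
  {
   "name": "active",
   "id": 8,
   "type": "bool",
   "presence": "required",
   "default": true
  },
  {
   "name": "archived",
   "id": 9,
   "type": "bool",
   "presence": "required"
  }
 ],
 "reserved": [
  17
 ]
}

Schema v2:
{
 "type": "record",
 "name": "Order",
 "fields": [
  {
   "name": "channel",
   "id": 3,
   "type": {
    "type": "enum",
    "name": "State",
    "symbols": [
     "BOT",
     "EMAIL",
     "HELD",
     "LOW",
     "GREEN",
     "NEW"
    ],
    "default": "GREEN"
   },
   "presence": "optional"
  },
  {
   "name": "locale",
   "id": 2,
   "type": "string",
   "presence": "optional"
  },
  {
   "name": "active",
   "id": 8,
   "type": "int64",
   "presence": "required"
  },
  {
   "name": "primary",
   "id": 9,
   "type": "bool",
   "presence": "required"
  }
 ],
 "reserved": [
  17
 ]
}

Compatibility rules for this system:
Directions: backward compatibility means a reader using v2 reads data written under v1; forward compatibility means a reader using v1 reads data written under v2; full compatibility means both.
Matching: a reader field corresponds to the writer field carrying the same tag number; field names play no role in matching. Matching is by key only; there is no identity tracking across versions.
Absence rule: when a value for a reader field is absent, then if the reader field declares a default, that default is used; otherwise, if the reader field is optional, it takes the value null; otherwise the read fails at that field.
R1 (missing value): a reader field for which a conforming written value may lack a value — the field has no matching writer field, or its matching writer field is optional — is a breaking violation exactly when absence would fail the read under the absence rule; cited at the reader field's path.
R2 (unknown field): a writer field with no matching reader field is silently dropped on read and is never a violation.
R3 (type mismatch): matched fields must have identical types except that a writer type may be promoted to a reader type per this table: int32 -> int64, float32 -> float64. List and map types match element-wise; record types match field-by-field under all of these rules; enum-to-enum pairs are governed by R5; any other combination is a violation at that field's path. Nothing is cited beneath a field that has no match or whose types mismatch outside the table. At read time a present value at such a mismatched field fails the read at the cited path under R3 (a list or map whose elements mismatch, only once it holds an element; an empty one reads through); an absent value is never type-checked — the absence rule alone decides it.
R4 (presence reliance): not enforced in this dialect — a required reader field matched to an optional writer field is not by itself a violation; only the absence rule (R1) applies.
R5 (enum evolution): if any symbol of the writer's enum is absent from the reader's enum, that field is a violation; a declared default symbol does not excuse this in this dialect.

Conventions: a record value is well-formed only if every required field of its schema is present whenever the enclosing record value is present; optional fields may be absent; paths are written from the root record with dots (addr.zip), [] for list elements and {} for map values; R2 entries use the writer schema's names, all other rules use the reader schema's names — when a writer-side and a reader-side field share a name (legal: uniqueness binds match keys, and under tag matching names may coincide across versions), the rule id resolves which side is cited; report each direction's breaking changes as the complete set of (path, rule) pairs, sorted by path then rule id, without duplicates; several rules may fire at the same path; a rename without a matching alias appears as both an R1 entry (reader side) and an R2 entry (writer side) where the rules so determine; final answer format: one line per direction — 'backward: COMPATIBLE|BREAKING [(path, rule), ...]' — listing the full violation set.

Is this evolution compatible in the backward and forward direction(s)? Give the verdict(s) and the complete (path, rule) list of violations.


arrows below run writer -> reader for Order
backward on Order — v2 reading data written by v1:
  writer optional, State -> State: reader channel maps from writer channel
  writer optional, string -> string: reader locale maps from writer locale
  writer required, bool -> int64: reader active maps from writer active
  writer required, bool -> bool: reader primary maps from writer archived
  rule R3 violated at active
  backward on Order therefore BREAKING (1)
forward on Order — v1 reading data written by v2:
  writer optional, State -> State: reader channel maps from writer channel
  writer optional, string -> string: reader locale maps from writer locale
  writer required, int64 -> bool: reader active maps from writer active
  writer required, bool -> bool: reader archived maps from writer primary
  rule R3 violated at active
  rule R5 violated at channel
  forward on Order therefore BREAKING (2)

backward: BREAKING [(active, R3)]; forward: BREAKING [(active, R3), (channel, R5)]


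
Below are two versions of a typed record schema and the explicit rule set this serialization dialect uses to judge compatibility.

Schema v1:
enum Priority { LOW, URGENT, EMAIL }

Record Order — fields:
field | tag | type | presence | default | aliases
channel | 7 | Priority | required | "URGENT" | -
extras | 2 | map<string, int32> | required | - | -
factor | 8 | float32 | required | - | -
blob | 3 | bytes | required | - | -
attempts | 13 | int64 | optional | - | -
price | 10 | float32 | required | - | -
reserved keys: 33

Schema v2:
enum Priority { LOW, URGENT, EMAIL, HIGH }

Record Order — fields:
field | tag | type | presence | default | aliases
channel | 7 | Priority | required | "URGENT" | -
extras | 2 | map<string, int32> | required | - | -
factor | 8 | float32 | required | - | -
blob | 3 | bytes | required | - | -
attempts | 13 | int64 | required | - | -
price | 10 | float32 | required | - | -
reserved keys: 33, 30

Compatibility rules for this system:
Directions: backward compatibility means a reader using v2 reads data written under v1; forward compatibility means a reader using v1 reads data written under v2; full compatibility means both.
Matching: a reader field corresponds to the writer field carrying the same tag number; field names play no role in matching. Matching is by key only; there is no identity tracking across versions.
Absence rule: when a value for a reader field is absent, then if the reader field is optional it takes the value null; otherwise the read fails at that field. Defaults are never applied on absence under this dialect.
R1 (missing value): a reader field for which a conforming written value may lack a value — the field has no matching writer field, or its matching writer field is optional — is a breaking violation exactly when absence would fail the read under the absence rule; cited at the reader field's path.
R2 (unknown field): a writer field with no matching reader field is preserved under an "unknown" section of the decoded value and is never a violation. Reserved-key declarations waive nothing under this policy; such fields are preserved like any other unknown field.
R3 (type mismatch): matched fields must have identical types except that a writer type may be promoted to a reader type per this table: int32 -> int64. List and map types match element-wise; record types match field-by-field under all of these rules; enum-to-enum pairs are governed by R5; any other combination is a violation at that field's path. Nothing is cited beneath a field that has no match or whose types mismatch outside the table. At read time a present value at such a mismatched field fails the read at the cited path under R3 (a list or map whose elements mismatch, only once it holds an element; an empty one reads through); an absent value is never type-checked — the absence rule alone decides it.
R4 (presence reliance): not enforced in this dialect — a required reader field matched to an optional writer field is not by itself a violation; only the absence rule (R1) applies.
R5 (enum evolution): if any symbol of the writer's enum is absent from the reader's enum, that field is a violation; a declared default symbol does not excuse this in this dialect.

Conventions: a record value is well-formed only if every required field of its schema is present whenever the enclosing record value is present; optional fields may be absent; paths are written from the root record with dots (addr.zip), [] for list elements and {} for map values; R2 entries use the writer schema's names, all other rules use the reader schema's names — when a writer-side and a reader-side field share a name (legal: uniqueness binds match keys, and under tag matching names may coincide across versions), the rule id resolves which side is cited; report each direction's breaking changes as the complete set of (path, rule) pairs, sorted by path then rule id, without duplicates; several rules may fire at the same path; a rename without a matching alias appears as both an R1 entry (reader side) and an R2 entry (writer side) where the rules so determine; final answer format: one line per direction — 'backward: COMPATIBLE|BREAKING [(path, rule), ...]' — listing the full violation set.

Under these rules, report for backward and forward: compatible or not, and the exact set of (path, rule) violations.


the writer's type comes first in each Order pair
backward analysis of Order with v2 as reader and v1 as writer:
  channel: paired with writer channel (Priority -> Priority; writer required)
  extras: paired with writer extras (map<string, int32> -> map<string, int32>; writer required)
  factor: paired with writer factor (float32 -> float32; writer required)
  blob: paired with writer blob (bytes -> bytes; writer required)
  attempts: paired with writer attempts (int64 -> int64; writer optional)
  price: paired with writer price (float32 -> float32; writer required)
  breaking: (attempts, R1)
  => backward verdict for Order: BREAKING, 1 violation(s)
forward analysis of Order with v1 as reader and v2 as writer:
  channel: paired with writer channel (Priority -> Priority; writer required)
  extras: paired with writer extras (map<string, int32> -> map<string, int32>; writer required)
  factor: paired with writer factor (float32 -> float32; writer required)
  blob: paired with writer blob (bytes -> bytes; writer required)
  attempts: paired with writer attempts (int64 -> int64; writer required)
  price: paired with writer price (float32 -> float32; writer required)
  breaking: (channel, R5)
  => forward verdict for Order: BREAKING, 1 violation(s)

backward: BREAKING [(attempts, R1)]; forward: BREAKING [(channel, R5)]


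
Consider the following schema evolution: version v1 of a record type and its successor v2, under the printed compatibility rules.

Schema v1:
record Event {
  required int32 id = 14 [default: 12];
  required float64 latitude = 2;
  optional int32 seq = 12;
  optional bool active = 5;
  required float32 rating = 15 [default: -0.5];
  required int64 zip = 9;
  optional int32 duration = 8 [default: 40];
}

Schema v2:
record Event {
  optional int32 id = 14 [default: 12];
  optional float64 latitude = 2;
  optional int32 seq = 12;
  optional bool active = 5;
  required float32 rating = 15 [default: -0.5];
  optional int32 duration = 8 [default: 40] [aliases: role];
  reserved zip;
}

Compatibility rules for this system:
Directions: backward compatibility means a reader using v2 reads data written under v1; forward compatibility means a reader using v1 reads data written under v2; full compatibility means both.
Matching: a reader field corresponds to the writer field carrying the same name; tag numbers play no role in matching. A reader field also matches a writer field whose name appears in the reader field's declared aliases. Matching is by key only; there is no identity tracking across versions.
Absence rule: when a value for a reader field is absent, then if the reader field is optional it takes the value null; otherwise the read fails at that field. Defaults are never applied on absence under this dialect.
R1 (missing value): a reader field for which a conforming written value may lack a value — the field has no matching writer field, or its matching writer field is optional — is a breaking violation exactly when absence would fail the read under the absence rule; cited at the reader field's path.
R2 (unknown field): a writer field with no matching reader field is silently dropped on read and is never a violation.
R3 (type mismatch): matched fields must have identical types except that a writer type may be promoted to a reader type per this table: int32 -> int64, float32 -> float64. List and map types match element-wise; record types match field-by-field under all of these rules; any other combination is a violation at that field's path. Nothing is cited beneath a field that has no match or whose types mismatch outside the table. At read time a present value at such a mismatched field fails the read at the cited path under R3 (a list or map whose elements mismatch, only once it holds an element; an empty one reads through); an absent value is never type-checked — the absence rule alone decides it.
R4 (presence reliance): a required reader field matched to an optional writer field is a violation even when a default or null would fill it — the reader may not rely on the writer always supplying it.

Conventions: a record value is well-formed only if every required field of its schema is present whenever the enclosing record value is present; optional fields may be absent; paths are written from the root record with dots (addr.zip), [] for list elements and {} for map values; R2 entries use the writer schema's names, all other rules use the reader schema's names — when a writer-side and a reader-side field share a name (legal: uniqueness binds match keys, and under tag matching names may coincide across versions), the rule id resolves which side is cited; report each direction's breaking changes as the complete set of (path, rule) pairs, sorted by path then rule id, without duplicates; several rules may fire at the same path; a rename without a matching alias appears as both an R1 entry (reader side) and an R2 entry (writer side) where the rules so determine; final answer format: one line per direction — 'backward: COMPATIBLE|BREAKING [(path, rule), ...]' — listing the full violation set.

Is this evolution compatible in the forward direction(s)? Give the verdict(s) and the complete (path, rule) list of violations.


forward: BREAKING [(id, R1), (id, R4), (latitude, R1), (latitude, R4), (zip, R1)]

each type pair in Event: writer, then reader
forward on Event — v1 reading data written by v2:
  id: int32 -> int32, writer optional; from id
  latitude: float64 -> float64, writer optional; from latitude
  seq: int32 -> int32, writer optional; from seq
  active: bool -> bool, writer optional; from active
  rating: float32 -> float32, writer required; from rating
  zip: no writer-side match
  duration: int32 -> int32, writer optional; from duration
  R1 fires at id
  R4 fires at id
  R1 fires at latitude
  R4 fires at latitude
  R1 fires at zip
  => 5 violation(s): forward is BREAKING for Event


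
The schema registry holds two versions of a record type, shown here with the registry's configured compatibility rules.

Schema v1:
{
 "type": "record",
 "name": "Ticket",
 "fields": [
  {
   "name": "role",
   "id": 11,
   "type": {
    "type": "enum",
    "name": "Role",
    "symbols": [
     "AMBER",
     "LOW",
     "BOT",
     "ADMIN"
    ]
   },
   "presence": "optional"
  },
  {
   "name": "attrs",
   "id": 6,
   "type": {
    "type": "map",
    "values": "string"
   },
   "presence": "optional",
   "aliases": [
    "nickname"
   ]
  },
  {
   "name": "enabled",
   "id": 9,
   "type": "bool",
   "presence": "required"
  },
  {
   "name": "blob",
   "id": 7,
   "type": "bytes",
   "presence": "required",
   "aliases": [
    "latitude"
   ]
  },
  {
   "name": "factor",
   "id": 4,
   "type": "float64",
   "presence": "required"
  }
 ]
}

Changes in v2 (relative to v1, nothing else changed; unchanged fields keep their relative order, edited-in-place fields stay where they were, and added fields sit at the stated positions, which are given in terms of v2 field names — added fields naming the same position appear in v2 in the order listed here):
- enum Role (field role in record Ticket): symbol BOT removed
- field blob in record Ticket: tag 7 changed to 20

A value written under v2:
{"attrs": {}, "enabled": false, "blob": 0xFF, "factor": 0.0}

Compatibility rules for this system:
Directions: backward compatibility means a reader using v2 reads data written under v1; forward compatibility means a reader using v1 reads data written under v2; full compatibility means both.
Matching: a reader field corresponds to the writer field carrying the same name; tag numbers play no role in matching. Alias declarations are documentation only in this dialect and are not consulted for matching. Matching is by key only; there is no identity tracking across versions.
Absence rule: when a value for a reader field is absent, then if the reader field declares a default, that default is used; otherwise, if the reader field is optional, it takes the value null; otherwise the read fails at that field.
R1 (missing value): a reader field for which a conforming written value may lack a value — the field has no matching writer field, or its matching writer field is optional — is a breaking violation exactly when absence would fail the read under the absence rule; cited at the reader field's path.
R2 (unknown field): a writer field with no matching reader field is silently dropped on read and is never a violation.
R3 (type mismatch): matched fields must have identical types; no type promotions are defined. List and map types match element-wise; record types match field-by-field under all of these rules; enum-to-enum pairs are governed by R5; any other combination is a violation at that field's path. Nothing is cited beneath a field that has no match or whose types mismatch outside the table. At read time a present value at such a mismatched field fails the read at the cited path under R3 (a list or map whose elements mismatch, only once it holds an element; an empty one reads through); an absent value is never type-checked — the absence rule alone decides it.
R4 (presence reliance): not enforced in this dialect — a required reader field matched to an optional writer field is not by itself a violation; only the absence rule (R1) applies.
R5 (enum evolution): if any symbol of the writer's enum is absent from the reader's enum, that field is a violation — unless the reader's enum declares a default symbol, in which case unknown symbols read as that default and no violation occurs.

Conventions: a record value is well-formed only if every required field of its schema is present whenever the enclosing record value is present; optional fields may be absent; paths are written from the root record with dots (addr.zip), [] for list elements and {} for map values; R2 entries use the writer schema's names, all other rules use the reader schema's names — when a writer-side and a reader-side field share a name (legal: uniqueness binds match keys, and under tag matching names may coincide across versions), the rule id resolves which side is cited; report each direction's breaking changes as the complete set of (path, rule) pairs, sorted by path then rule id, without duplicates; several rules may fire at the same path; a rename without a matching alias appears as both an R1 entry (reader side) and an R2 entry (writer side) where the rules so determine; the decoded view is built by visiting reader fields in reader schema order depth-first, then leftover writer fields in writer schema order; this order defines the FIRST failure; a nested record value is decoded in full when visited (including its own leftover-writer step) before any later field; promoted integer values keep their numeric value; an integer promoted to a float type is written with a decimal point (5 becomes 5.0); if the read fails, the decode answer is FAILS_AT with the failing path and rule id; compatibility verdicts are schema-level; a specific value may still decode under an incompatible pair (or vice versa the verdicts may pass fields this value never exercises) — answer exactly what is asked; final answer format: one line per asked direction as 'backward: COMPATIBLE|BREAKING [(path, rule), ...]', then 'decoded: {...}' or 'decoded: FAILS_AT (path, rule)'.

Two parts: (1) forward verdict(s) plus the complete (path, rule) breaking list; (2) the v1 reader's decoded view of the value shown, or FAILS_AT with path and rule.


each type pair in Ticket: writer, then reader
checking forward for Ticket: reader v1 against writer v2:
  role <- role (Role -> Role, writer optional)
  attrs <- attrs (map<string, string> -> map<string, string>, writer optional)
  enabled <- enabled (bool -> bool, writer required)
  blob <- blob (bytes -> bytes, writer required)
  factor <- factor (float64 -> float64, writer required)
  => forward verdict for Ticket: COMPATIBLE, no violations
decode (reader v1):
  role := null (not supplied -> null)
  attrs := {}
  enabled := false
  blob := 0xFF
  factor := 0.0
  => decoded: {"role": null, "attrs": {}, "enabled": false, "blob": 0xFF, "factor": 0.0}
the other Ticket changes do not affect what is asked:
  enum Role (field role in record Ticket): symbol BOT removed -> fires only in the backward direction of Ticket, which is not asked here
  field blob in record Ticket: tag 7 changed to 20 -> no rule fires on it in Ticket's dialect; the asked verdict holds

forward: COMPATIBLE []; decoded: {"role": null, "attrs": {}, "enabled": false, "blob": 0xFF, "factor": 0.0}
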